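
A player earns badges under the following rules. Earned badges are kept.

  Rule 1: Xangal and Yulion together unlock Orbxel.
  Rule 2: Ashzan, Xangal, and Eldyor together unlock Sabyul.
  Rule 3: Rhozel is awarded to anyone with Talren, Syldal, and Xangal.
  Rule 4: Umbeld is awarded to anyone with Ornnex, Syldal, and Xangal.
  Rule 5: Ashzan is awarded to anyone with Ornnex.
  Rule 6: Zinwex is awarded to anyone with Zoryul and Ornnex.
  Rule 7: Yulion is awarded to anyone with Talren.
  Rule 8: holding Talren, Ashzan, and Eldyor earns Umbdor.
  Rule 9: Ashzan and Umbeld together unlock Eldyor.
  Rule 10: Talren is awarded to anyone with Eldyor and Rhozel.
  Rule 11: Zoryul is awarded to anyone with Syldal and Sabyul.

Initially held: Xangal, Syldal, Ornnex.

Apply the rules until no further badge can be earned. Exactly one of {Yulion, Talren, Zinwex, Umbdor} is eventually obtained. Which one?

Zinwex

With Ornnex, Syldal, and Xangal, Umbeld is earned (Rule 4).
With Ornnex, Ashzan is earned (Rule 5).
With Ashzan and Umbeld, Eldyor is earned (Rule 9).
With Ashzan, Xangal, and Eldyor, Sabyul is earned (Rule 2).
With Syldal and Sabyul, Zoryul is earned (Rule 11).
With Zoryul and Ornnex, Zinwex is earned (Rule 6).
Yulion would need Talren (Rule 7), but Talren is never earned. Umbdor would need Talren, Ashzan, and Eldyor (Rule 8), but Talren is never earned. Talren would need Eldyor and Rhozel (Rule 10), but Rhozel is never earned.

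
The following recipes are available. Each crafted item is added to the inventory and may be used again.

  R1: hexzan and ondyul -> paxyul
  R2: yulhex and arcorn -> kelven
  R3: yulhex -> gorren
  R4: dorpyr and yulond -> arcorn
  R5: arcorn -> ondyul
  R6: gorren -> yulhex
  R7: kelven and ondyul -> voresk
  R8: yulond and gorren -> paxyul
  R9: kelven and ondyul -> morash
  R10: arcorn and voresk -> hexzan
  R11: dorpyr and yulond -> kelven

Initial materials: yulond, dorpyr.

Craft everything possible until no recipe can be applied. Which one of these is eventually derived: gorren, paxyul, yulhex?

paxyul

Using R4, dorpyr and yulond make arcorn.
dorpyr and yulond -> kelven (R11).
arcorn -> ondyul (R5).
Using R7, kelven and ondyul make voresk.
arcorn and voresk -> hexzan (R10).
hexzan and ondyul -> paxyul (R1).
yulhex would need gorren (R6), but gorren is never obtained. gorren would need yulhex (R3), but yulhex is never obtained.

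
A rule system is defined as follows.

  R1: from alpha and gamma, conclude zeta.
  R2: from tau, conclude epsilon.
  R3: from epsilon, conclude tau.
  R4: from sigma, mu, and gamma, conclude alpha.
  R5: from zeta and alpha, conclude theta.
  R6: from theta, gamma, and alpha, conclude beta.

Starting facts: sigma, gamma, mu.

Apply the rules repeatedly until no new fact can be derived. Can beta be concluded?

sigma, mu, and gamma hold, so alpha follows (R4).
From alpha and gamma, R1 gives zeta.
From zeta and alpha, R5 gives theta.
theta, gamma, and alpha hold, so beta follows (R6).

Yes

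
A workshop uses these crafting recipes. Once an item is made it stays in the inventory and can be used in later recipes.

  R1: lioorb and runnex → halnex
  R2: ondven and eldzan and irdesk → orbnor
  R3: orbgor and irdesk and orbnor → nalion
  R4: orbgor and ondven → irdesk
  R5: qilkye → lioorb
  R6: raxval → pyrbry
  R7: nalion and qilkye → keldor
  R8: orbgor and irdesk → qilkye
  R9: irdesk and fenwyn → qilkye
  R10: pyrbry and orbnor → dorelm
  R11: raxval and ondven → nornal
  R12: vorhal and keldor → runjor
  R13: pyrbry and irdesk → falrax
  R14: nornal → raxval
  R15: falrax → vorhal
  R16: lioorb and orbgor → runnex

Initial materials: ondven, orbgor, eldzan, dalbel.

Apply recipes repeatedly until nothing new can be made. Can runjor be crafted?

No

runjor would need vorhal and keldor (R12), but vorhal is never obtained.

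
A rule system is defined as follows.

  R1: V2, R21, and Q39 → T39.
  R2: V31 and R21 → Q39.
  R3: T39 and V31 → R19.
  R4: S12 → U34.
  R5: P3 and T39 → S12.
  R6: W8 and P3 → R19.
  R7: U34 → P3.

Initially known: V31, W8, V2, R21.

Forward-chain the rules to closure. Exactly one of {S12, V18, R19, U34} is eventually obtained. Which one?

R19

From V31 and R21, R2 gives Q39.
From V2, R21, and Q39, R1 gives T39.
From T39 and V31, R3 gives R19.
U34 would need S12 (R4), but S12 is never established. S12 would need P3 and T39 (R5), but P3 is never established. No rule produces V18, and it is not given.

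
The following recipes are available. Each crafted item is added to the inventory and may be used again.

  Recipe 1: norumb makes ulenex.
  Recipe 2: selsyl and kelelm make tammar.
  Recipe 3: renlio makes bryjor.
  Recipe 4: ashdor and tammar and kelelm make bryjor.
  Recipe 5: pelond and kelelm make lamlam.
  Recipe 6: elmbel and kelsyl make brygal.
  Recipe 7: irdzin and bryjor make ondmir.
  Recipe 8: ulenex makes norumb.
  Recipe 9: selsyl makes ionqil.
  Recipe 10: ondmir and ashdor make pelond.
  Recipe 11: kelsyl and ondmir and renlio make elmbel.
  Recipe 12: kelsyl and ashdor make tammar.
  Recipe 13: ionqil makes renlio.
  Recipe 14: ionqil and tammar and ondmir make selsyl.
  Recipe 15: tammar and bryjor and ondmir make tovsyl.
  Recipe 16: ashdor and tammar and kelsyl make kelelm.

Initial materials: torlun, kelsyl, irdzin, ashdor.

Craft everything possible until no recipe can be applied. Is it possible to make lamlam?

Using Recipe 12, kelsyl and ashdor make tammar.
ashdor and tammar and kelsyl → kelelm (Recipe 16).
ashdor and tammar and kelelm → bryjor (Recipe 4).
irdzin and bryjor → ondmir (Recipe 7).
Using Recipe 10, ondmir and ashdor make pelond.
Using Recipe 5, pelond and kelelm make lamlam.

Yes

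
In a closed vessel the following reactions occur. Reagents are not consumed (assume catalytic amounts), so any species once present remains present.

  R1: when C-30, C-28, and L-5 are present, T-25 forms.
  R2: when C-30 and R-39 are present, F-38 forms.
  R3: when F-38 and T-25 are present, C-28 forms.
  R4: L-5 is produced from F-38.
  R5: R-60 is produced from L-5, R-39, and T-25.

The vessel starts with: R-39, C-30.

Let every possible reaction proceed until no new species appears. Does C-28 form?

C-28 would need F-38 and T-25 (R3), but T-25 never forms.

No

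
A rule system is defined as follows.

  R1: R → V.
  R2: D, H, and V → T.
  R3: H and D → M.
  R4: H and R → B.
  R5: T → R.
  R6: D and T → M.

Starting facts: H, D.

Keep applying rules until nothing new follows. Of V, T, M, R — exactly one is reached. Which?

H and D hold, so M follows (R3).
R would need T (R5), but T is never established. T would need D, H, and V (R2), but V is never established. V would need R (R1), but R is never established.

M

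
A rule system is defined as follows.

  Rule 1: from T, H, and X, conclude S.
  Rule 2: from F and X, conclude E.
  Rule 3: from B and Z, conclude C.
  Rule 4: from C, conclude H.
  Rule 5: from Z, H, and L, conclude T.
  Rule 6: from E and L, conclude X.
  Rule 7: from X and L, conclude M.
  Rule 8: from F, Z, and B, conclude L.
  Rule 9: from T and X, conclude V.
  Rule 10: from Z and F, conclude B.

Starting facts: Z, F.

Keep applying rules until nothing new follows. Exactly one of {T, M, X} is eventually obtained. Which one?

Z and F hold, so B follows (Rule 10).
From F, Z, and B, Rule 8 gives L.
B and Z hold, so C follows (Rule 3).
C holds, so H follows (Rule 4).
From Z, H, and L, Rule 5 gives T.
M would need X and L (Rule 7), but X is never established. X would need E and L (Rule 6), but E is never established.

T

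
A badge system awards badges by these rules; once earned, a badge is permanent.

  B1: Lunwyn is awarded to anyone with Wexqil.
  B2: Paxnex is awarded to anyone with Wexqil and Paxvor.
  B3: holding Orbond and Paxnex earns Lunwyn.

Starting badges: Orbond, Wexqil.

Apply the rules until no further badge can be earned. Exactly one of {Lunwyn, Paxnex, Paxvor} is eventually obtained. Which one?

Lunwyn

With Wexqil, Lunwyn is earned (B1).
No rule produces Paxvor, and it is not given. Paxnex would need Wexqil and Paxvor (B2), but Paxvor is never earned.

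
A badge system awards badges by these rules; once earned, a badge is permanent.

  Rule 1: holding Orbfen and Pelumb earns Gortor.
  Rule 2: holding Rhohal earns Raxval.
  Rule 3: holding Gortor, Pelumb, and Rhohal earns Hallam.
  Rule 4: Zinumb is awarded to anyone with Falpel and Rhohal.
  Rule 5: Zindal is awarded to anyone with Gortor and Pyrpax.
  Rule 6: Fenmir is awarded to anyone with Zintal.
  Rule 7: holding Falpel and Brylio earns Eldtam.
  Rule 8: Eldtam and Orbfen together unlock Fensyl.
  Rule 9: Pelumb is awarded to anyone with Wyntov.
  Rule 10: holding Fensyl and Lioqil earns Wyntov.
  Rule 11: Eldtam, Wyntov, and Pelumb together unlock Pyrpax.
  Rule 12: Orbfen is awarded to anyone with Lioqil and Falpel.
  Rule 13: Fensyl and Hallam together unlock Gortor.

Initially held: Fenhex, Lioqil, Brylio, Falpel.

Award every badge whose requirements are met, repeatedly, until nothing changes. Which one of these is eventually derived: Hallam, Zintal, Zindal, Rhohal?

Zindal

With Falpel and Brylio, Eldtam is earned (Rule 7).
With Lioqil and Falpel, Orbfen is earned (Rule 12).
With Eldtam and Orbfen, Fensyl is earned (Rule 8).
With Fensyl and Lioqil, Wyntov is earned (Rule 10).
With Wyntov, Pelumb is earned (Rule 9).
With Eldtam, Wyntov, and Pelumb, Pyrpax is earned (Rule 11).
With Orbfen and Pelumb, Gortor is earned (Rule 1).
With Gortor and Pyrpax, Zindal is earned (Rule 5).
No rule produces Zintal, and it is not given. Hallam would need Gortor, Pelumb, and Rhohal (Rule 3), but Rhohal is never earned. No rule produces Rhohal, and it is not given.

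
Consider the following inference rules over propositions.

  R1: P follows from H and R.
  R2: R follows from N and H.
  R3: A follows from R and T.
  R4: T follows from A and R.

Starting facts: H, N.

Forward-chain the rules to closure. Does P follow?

Yes

N and H hold, so R follows (R2).
H and R hold, so P follows (R1).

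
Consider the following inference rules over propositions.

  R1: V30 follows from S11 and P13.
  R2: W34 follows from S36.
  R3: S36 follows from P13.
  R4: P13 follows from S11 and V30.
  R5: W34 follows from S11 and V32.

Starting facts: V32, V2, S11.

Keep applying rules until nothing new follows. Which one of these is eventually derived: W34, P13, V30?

W34

S11 and V32 hold, so W34 follows (R5).
V30 would need S11 and P13 (R1), but P13 is never established. P13 would need S11 and V30 (R4), but V30 is never established.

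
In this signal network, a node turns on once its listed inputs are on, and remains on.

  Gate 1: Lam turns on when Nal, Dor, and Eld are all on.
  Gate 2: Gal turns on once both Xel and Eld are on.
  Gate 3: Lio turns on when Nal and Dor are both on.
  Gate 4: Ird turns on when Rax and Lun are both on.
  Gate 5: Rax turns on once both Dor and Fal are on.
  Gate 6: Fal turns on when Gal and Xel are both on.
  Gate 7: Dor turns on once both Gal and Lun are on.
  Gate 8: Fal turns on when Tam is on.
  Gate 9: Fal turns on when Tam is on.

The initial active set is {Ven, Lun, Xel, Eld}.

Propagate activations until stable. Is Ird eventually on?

Yes

Xel and Eld are on, so Gal turns on (Gate 2).
Gate 7: Gal and Lun on → Dor on.
Gate 6: Gal and Xel on → Fal on.
Gate 5: Dor and Fal on → Rax on.
Gate 4: Rax and Lun on → Ird on.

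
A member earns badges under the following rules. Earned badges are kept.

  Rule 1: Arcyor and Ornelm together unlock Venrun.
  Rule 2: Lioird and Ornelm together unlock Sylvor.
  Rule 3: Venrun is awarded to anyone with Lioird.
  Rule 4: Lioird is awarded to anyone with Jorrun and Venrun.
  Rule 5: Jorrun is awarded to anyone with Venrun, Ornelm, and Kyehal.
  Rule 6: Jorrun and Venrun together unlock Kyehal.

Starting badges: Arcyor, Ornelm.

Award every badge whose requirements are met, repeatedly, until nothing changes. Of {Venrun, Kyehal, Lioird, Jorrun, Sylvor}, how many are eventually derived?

With Arcyor and Ornelm, Venrun is earned (Rule 1).
Venrun: reached.
Kyehal would need Jorrun and Venrun (Rule 6), but Jorrun is never earned.
Lioird would need Jorrun and Venrun (Rule 4), but Jorrun is never earned.
Jorrun would need Venrun, Ornelm, and Kyehal (Rule 5), but Kyehal is never earned.
Sylvor would need Lioird and Ornelm (Rule 2), but Lioird is never earned.
Reached: Venrun — 1 of the 5.

1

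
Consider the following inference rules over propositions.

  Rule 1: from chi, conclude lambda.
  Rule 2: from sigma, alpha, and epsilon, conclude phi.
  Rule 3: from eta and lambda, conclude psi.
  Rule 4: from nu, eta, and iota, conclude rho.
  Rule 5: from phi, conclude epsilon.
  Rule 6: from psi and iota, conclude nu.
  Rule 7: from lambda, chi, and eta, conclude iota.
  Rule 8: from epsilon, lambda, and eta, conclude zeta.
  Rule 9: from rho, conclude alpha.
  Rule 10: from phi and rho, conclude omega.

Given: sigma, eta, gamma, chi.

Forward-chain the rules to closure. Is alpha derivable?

From chi, Rule 1 gives lambda.
lambda, chi, and eta hold, so iota follows (Rule 7).
From eta and lambda, Rule 3 gives psi.
psi and iota hold, so nu follows (Rule 6).
From nu, eta, and iota, Rule 4 gives rho.
From rho, Rule 9 gives alpha.

Yes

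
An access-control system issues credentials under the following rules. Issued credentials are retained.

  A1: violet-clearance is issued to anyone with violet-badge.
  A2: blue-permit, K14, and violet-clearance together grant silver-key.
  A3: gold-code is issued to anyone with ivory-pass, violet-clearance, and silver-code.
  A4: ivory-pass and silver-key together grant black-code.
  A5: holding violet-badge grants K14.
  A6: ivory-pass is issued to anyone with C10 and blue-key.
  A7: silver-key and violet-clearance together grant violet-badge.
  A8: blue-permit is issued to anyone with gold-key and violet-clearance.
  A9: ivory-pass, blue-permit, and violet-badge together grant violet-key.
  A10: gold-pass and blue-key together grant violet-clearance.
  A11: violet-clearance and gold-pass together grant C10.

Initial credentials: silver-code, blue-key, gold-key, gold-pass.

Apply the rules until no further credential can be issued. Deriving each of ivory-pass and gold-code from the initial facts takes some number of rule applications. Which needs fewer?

ivory-pass

ivory-pass: Holding gold-pass and blue-key grants violet-clearance (A10). Holding violet-clearance and gold-pass grants C10 (A11). Holding C10 and blue-key grants ivory-pass (A6). [3 rule applications]
gold-code: Holding gold-pass and blue-key grants violet-clearance (A10). Holding violet-clearance and gold-pass grants C10 (A11). Holding C10 and blue-key grants ivory-pass (A6). Holding ivory-pass, violet-clearance, and silver-code grants gold-code (A3). [4 rule applications]
ivory-pass needs fewer.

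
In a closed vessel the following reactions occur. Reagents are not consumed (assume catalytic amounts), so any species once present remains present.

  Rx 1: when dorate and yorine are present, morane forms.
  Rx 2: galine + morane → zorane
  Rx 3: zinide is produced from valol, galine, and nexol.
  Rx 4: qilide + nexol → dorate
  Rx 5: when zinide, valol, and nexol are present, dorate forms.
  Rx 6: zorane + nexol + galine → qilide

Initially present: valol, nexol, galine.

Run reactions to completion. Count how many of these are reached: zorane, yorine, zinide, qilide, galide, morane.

valol, galine, and nexol present → zinide forms (Rx 3).
zorane would need galine and morane (Rx 2), but morane never forms.
No rule produces yorine, and it is not given.
zinide: reached.
qilide would need zorane, nexol, and galine (Rx 6), but zorane never forms.
No rule produces galide, and it is not given.
morane would need dorate and yorine (Rx 1), but yorine never forms.
Reached: zinide — 1 of the 6.

1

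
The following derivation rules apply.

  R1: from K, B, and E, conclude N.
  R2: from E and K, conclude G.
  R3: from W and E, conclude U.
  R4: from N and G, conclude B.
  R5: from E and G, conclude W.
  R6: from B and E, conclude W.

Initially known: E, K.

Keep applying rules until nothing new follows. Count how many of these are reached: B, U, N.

1

E and K hold, so G follows (R2).
E and G hold, so W follows (R5).
From W and E, R3 gives U.
B would need N and G (R4), but N is never established.
U: reached.
N would need K, B, and E (R1), but B is never established.
Reached: U — 1 of the 3.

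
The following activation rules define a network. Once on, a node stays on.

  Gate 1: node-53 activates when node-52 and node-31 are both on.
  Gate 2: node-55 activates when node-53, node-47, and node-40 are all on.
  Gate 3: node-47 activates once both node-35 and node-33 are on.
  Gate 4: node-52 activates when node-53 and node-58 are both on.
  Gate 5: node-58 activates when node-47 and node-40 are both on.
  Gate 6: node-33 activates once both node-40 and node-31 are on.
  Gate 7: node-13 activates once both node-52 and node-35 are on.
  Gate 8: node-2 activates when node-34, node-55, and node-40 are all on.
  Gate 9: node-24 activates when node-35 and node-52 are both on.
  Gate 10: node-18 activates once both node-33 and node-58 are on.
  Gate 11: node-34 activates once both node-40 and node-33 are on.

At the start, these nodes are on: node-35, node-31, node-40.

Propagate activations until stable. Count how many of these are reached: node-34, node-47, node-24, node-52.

2

node-40 and node-31 are on, so node-33 activates (Gate 6).
Gate 11: node-40 and node-33 on → node-34 on.
Gate 3: node-35 and node-33 on → node-47 on.
node-34: reached.
node-47: reached.
node-24 would need node-35 and node-52 (Gate 9), but node-52 never turns on.
node-52 would need node-53 and node-58 (Gate 4), but node-53 never turns on.
Reached: node-34 and node-47 — 2 of the 4.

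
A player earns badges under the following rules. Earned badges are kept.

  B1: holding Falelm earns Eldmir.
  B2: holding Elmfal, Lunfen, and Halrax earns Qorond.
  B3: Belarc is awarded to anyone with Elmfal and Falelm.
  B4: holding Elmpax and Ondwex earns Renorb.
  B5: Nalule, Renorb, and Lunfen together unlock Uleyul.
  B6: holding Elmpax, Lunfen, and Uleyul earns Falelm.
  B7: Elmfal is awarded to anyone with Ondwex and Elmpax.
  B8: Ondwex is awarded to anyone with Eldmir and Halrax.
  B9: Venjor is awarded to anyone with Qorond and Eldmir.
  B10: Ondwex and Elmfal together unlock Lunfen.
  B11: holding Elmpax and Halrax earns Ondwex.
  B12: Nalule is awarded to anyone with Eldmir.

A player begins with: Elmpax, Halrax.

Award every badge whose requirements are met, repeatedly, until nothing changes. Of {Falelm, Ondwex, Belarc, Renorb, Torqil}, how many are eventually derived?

2

With Elmpax and Halrax, Ondwex is earned (B11).
With Elmpax and Ondwex, Renorb is earned (B4).
Falelm would need Elmpax, Lunfen, and Uleyul (B6), but Uleyul is never earned.
Ondwex: reached.
Belarc would need Elmfal and Falelm (B3), but Falelm is never earned.
Renorb: reached.
No rule produces Torqil, and it is not given.
Reached: Ondwex and Renorb — 2 of the 5.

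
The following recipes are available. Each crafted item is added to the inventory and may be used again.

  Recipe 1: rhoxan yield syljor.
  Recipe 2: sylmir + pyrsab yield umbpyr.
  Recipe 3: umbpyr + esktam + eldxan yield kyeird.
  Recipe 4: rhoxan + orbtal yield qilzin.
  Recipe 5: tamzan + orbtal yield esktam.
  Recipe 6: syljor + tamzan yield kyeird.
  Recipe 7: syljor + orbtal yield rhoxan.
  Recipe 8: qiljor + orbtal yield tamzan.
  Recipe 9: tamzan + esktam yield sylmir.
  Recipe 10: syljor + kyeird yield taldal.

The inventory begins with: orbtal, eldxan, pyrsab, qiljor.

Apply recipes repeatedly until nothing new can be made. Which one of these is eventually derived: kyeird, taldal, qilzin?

Using Recipe 8, qiljor and orbtal make tamzan.
Using Recipe 5, tamzan and orbtal make esktam.
tamzan + esktam → sylmir (Recipe 9).
sylmir + pyrsab → umbpyr (Recipe 2).
umbpyr + esktam + eldxan → kyeird (Recipe 3).
taldal would need syljor and kyeird (Recipe 10), but syljor is never obtained. qilzin would need rhoxan and orbtal (Recipe 4), but rhoxan is never obtained.

kyeird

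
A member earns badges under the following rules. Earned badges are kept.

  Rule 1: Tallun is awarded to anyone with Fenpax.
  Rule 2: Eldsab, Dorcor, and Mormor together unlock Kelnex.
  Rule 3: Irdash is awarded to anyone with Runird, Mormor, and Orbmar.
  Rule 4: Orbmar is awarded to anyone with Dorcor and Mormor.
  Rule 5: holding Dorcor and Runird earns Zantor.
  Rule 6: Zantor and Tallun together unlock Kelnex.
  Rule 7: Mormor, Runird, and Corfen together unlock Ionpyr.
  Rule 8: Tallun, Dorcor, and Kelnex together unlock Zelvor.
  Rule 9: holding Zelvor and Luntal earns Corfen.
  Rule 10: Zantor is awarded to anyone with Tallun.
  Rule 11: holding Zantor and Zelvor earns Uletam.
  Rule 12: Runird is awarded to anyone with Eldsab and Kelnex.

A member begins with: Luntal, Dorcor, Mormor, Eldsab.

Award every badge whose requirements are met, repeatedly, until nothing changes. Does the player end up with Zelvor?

No

Zelvor would need Tallun, Dorcor, and Kelnex (Rule 8), but Tallun is never earned.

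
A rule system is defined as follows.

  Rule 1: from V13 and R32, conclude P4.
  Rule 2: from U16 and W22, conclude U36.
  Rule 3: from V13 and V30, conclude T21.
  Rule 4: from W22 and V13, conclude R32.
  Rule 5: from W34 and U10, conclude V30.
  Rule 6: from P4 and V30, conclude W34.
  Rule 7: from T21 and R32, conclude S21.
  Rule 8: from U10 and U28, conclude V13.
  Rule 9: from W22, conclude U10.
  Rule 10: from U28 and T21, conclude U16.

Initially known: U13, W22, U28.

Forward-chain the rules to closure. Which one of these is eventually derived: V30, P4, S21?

P4

From W22, Rule 9 gives U10.
From U10 and U28, Rule 8 gives V13.
From W22 and V13, Rule 4 gives R32.
V13 and R32 hold, so P4 follows (Rule 1).
V30 would need W34 and U10 (Rule 5), but W34 is never established. S21 would need T21 and R32 (Rule 7), but T21 is never established.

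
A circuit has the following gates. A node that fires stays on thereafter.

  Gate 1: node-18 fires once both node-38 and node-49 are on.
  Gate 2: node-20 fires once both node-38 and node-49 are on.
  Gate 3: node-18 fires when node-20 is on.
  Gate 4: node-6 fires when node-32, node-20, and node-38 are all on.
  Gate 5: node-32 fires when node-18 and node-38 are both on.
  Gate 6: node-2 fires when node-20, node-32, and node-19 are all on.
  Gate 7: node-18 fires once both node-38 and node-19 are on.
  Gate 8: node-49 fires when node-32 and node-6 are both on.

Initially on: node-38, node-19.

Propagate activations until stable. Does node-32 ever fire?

Gate 7: node-38 and node-19 on → node-18 on.
Gate 5: node-18 and node-38 on → node-32 on.

Yes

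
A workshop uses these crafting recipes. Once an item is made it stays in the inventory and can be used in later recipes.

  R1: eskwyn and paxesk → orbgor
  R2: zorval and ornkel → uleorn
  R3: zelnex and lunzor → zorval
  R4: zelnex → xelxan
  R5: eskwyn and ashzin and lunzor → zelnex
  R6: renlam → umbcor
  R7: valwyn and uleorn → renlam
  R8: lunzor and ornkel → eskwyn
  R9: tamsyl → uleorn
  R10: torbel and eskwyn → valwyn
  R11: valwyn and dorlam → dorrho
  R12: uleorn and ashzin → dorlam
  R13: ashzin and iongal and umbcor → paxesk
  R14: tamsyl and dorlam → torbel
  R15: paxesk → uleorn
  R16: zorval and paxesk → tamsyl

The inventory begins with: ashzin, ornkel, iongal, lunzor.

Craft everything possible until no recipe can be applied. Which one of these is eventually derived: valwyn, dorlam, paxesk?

lunzor and ornkel → eskwyn (R8).
Using R5, eskwyn, ashzin, and lunzor make zelnex.
Using R3, zelnex and lunzor make zorval.
zorval and ornkel → uleorn (R2).
Using R12, uleorn and ashzin make dorlam.
paxesk would need ashzin, iongal, and umbcor (R13), but umbcor is never obtained. valwyn would need torbel and eskwyn (R10), but torbel is never obtained.

dorlam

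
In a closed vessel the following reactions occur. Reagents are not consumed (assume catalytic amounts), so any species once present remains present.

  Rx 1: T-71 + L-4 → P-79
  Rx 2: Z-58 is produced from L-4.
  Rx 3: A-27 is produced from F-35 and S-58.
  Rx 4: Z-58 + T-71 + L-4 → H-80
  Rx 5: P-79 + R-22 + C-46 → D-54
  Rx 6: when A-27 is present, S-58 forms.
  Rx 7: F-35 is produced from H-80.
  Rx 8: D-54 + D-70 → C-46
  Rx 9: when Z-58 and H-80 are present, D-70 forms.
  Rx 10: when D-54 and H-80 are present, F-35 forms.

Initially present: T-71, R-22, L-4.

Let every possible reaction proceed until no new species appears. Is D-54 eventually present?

D-54 would need P-79, R-22, and C-46 (Rx 5), but C-46 never forms.

No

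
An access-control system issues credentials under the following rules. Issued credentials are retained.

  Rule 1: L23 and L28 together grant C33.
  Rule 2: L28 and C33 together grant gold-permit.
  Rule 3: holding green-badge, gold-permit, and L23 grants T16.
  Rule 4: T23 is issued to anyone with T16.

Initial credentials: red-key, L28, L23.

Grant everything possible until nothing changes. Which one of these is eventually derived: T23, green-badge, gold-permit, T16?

Holding L23 and L28 grants C33 (Rule 1).
Holding L28 and C33 grants gold-permit (Rule 2).
No rule produces green-badge, and it is not given. T16 would need green-badge, gold-permit, and L23 (Rule 3), but green-badge is never granted. T23 would need T16 (Rule 4), but T16 is never granted.

gold-permit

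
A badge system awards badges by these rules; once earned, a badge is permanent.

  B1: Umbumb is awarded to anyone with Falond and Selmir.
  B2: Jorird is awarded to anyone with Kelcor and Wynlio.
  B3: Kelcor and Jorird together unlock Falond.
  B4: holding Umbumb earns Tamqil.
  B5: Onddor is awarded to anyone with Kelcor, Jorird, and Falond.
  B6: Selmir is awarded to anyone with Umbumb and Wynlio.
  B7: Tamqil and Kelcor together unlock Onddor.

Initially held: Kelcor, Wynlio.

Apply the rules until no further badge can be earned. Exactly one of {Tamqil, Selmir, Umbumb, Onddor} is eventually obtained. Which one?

With Kelcor and Wynlio, Jorird is earned (B2).
With Kelcor and Jorird, Falond is earned (B3).
With Kelcor, Jorird, and Falond, Onddor is earned (B5).
Selmir would need Umbumb and Wynlio (B6), but Umbumb is never earned. Tamqil would need Umbumb (B4), but Umbumb is never earned. Umbumb would need Falond and Selmir (B1), but Selmir is never earned.

Onddor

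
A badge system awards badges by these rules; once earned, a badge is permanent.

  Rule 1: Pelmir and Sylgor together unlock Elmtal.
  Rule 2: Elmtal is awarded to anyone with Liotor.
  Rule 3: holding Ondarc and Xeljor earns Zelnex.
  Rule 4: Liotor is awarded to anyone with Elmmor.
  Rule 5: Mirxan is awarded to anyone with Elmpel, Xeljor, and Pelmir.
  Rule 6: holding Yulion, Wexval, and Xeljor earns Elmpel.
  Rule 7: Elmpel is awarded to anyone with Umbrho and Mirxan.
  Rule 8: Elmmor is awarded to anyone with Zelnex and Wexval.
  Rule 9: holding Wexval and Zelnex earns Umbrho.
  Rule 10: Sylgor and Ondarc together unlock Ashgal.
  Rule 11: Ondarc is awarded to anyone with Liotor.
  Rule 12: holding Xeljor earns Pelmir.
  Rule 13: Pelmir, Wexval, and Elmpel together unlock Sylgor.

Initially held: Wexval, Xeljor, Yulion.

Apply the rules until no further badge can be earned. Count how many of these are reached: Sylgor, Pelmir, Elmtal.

3

With Yulion, Wexval, and Xeljor, Elmpel is earned (Rule 6).
With Xeljor, Pelmir is earned (Rule 12).
With Pelmir, Wexval, and Elmpel, Sylgor is earned (Rule 13).
With Pelmir and Sylgor, Elmtal is earned (Rule 1).
Sylgor: reached.
Pelmir: reached.
Elmtal: reached.
All 3 are reached.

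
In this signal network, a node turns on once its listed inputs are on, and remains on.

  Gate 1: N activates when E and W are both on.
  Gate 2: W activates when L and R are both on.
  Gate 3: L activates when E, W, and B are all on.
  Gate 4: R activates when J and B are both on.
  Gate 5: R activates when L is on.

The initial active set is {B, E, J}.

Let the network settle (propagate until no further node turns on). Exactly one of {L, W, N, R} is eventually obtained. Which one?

R

J and B are on, so R activates (Gate 4).
L would need E, W, and B (Gate 3), but W never turns on. W would need L and R (Gate 2), but L never turns on. N would need E and W (Gate 1), but W never turns on.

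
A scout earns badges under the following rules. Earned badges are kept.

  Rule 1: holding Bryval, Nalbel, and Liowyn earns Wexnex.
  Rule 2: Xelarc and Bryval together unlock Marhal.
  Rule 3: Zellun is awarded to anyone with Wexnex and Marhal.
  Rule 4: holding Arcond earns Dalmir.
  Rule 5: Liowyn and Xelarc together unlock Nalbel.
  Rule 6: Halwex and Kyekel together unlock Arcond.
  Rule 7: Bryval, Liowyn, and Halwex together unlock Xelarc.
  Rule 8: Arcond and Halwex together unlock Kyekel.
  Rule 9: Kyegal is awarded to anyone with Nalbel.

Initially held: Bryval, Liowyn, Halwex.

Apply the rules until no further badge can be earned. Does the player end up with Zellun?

With Bryval, Liowyn, and Halwex, Xelarc is earned (Rule 7).
With Liowyn and Xelarc, Nalbel is earned (Rule 5).
With Xelarc and Bryval, Marhal is earned (Rule 2).
With Bryval, Nalbel, and Liowyn, Wexnex is earned (Rule 1).
With Wexnex and Marhal, Zellun is earned (Rule 3).

Yes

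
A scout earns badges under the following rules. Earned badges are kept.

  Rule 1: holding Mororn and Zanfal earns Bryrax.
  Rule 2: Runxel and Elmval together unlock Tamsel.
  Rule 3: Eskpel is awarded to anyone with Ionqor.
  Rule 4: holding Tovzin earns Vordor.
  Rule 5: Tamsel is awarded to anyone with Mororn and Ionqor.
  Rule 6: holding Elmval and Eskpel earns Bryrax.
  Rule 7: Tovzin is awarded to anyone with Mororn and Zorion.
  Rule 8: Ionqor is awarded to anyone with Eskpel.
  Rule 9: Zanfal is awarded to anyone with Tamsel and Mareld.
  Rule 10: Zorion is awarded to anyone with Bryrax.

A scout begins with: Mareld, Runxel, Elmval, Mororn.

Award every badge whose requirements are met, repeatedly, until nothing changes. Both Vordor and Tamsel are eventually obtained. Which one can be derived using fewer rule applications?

Tamsel

Tamsel: With Runxel and Elmval, Tamsel is earned (Rule 2). [1 rule application]
Vordor: With Runxel and Elmval, Tamsel is earned (Rule 2). With Tamsel and Mareld, Zanfal is earned (Rule 9). With Mororn and Zanfal, Bryrax is earned (Rule 1). With Bryrax, Zorion is earned (Rule 10). With Mororn and Zorion, Tovzin is earned (Rule 7). With Tovzin, Vordor is earned (Rule 4). [6 rule applications]
Tamsel needs fewer.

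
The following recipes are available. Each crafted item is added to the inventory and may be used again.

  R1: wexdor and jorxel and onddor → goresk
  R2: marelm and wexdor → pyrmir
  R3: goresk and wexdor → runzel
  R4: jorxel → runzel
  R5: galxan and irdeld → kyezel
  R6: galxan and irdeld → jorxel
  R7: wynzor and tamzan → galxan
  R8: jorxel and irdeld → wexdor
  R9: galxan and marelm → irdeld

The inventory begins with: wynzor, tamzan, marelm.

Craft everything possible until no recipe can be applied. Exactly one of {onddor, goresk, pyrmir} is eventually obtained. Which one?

Using R7, wynzor and tamzan make galxan.
Using R9, galxan and marelm make irdeld.
Using R6, galxan and irdeld make jorxel.
Using R8, jorxel and irdeld make wexdor.
marelm and wexdor → pyrmir (R2).
goresk would need wexdor, jorxel, and onddor (R1), but onddor is never obtained. No rule produces onddor, and it is not given.

pyrmir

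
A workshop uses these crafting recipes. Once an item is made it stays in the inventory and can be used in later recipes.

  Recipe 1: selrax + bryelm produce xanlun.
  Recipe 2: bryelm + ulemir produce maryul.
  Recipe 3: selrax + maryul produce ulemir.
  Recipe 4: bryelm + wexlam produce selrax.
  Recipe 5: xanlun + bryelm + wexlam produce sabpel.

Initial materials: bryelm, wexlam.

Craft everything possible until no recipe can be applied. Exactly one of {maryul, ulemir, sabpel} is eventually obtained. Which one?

sabpel

Using Recipe 4, bryelm and wexlam make selrax.
Using Recipe 1, selrax and bryelm make xanlun.
xanlun + bryelm + wexlam → sabpel (Recipe 5).
maryul would need bryelm and ulemir (Recipe 2), but ulemir is never obtained. ulemir would need selrax and maryul (Recipe 3), but maryul is never obtained.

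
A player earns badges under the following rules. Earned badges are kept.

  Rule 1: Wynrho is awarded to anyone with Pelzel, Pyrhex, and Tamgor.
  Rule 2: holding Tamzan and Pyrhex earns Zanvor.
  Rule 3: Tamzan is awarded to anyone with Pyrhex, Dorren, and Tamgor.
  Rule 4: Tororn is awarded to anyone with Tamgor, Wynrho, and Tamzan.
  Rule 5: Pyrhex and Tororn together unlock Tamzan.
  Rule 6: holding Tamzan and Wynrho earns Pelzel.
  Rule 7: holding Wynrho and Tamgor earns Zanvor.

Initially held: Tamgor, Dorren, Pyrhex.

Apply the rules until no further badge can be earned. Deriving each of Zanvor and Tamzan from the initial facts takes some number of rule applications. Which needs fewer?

Tamzan

Tamzan: With Pyrhex, Dorren, and Tamgor, Tamzan is earned (Rule 3). [1 rule application]
Zanvor: With Pyrhex, Dorren, and Tamgor, Tamzan is earned (Rule 3). With Tamzan and Pyrhex, Zanvor is earned (Rule 2). [2 rule applications]
Tamzan needs fewer.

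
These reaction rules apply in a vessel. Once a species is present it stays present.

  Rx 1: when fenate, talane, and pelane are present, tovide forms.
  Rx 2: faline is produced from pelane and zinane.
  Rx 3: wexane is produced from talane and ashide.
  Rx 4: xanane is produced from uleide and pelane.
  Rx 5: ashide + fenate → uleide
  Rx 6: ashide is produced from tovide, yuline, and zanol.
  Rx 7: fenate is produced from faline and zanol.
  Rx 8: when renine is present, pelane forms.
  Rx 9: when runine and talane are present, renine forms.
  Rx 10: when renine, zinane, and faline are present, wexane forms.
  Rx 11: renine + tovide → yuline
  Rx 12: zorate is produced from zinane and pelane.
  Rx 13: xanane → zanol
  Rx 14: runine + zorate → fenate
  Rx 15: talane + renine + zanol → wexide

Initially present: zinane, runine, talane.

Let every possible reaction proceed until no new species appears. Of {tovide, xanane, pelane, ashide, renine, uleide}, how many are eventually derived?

runine and talane present → renine forms (Rx 9).
renine present → pelane forms (Rx 8).
zinane and pelane present → zorate forms (Rx 12).
runine and zorate present → fenate forms (Rx 14).
fenate, talane, and pelane present → tovide forms (Rx 1).
tovide: reached.
xanane would need uleide and pelane (Rx 4), but uleide never forms.
pelane: reached.
ashide would need tovide, yuline, and zanol (Rx 6), but zanol never forms.
renine: reached.
uleide would need ashide and fenate (Rx 5), but ashide never forms.
Reached: tovide, pelane, and renine — 3 of the 6.

3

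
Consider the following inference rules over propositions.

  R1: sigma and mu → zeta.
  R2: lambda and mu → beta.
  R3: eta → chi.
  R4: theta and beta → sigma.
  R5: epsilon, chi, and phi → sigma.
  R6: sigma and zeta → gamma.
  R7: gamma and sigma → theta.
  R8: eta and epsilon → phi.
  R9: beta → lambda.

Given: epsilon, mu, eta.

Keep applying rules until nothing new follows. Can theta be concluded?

Yes

From eta and epsilon, R8 gives phi.
eta holds, so chi follows (R3).
epsilon, chi, and phi hold, so sigma follows (R5).
From sigma and mu, R1 gives zeta.
sigma and zeta hold, so gamma follows (R6).
gamma and sigma hold, so theta follows (R7).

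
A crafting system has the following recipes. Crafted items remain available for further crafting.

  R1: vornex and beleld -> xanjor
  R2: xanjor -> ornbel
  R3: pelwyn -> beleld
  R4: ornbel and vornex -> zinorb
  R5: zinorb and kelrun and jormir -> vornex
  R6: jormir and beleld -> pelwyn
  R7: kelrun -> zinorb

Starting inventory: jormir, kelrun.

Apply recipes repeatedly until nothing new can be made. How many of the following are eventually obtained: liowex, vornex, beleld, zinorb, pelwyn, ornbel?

kelrun -> zinorb (R7).
Using R5, zinorb, kelrun, and jormir make vornex.
No rule produces liowex, and it is not given.
vornex: reached.
beleld would need pelwyn (R3), but pelwyn is never obtained.
zinorb: reached.
pelwyn would need jormir and beleld (R6), but beleld is never obtained.
ornbel would need xanjor (R2), but xanjor is never obtained.
Reached: vornex and zinorb — 2 of the 6.

2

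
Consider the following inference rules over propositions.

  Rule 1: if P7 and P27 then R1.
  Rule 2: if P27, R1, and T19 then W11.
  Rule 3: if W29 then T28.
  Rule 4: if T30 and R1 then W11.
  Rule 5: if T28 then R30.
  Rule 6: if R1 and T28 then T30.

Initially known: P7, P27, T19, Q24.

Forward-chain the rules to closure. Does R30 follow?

R30 would need T28 (Rule 5), but T28 is never established.

No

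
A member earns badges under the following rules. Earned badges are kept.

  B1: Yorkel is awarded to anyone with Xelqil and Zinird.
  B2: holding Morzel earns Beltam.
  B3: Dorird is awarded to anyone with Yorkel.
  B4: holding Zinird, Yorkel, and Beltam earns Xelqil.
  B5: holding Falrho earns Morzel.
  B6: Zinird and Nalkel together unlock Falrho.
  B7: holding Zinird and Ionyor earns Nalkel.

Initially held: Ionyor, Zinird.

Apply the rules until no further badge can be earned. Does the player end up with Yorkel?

Yorkel would need Xelqil and Zinird (B1), but Xelqil is never earned.

No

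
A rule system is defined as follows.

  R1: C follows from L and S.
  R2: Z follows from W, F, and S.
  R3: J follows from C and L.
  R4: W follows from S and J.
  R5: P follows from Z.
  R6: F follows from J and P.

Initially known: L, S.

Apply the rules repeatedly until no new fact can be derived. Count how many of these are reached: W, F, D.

1

From L and S, R1 gives C.
From C and L, R3 gives J.
From S and J, R4 gives W.
W: reached.
F would need J and P (R6), but P is never established.
No rule produces D, and it is not given.
Reached: W — 1 of the 3.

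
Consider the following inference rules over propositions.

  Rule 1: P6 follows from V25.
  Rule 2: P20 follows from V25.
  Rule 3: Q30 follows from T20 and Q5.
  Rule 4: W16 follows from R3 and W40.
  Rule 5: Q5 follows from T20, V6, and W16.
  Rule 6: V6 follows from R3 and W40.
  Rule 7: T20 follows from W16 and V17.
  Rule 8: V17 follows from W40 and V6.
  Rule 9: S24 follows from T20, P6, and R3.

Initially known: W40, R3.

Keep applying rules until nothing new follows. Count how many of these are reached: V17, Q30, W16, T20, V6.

5

R3 and W40 hold, so V6 follows (Rule 6).
R3 and W40 hold, so W16 follows (Rule 4).
W40 and V6 hold, so V17 follows (Rule 8).
From W16 and V17, Rule 7 gives T20.
T20, V6, and W16 hold, so Q5 follows (Rule 5).
From T20 and Q5, Rule 3 gives Q30.
V17: reached.
Q30: reached.
W16: reached.
T20: reached.
V6: reached.
All 5 are reached.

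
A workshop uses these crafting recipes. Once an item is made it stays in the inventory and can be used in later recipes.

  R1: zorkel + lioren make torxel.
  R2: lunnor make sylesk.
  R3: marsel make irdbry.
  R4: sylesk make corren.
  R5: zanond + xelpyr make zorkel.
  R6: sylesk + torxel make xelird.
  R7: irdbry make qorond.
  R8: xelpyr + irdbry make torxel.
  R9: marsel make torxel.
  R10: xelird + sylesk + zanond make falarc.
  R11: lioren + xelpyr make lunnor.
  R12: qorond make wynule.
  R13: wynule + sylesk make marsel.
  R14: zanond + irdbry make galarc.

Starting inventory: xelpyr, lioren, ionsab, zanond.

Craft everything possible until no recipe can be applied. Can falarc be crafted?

Yes

Using R5, zanond and xelpyr make zorkel.
Using R11, lioren and xelpyr make lunnor.
Using R1, zorkel and lioren make torxel.
Using R2, lunnor makes sylesk.
sylesk + torxel → xelird (R6).
xelird + sylesk + zanond → falarc (R10).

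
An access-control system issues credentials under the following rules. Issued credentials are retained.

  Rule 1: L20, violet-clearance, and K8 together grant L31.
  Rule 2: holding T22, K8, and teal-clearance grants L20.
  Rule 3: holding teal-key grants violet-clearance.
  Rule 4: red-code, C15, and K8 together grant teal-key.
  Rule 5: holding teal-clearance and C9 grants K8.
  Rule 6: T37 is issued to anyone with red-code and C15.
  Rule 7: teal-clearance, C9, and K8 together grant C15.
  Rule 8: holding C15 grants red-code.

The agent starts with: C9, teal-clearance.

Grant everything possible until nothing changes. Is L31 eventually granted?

L31 would need L20, violet-clearance, and K8 (Rule 1), but L20 is never granted.

No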